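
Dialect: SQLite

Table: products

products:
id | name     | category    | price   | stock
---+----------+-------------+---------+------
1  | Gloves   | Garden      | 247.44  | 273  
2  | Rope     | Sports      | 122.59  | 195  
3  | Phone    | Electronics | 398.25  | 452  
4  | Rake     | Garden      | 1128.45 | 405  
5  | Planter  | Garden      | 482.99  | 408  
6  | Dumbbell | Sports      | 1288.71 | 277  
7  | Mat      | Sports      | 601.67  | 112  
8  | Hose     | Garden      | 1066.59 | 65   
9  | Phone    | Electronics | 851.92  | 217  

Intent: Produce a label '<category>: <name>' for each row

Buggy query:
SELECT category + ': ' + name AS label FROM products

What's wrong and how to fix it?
Bug: SQLite uses || for string concatenation; + coerces text to numbers (yielding 0)

Fix: Use the || operator for string concatenation

Corrected query:
SELECT category || ': ' || name AS label FROM products

Result:
label             
------------------
Garden: Gloves    
Sports: Rope      
Electronics: Phone
Garden: Rake      
Garden: Planter   
Sports: Dumbbell  
Sports: Mat       
Garden: Hose      
Electronics: Phone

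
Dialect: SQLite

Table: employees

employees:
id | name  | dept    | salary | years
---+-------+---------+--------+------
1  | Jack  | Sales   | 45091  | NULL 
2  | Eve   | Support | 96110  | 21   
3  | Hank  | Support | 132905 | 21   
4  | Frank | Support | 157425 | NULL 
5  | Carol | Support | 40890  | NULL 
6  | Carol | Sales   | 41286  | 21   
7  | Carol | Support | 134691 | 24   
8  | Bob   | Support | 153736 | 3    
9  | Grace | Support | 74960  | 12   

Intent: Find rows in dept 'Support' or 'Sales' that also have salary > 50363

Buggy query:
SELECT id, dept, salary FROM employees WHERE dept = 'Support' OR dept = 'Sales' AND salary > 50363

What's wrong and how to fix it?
Bug: AND binds tighter than OR, so this parses as dept = 'Support' OR (dept = 'Sales' AND salary > 50363)

Fix: Add parentheses around the OR so the AND applies to both alternatives

Corrected query:
SELECT id, dept, salary FROM employees WHERE (dept = 'Support' OR dept = 'Sales') AND salary > 50363

Result:
id | dept    | salary
---+---------+-------
2  | Support | 96110 
3  | Support | 132905
4  | Support | 157425
7  | Support | 134691
8  | Support | 153736
9  | Support | 74960 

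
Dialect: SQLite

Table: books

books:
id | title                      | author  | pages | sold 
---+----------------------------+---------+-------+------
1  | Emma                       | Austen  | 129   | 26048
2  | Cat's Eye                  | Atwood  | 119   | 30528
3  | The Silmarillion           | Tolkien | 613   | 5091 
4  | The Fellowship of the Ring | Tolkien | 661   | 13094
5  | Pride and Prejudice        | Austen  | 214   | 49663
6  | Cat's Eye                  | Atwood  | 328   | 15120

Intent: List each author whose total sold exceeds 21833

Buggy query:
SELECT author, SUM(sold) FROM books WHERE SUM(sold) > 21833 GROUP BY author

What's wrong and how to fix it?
Bug: SUM(sold) is an aggregate, but WHERE filters rows before aggregation

Fix: Move the aggregate condition to a HAVING clause

Corrected query:
SELECT author, SUM(sold) FROM books GROUP BY author HAVING SUM(sold) > 21833

Result:
author | SUM(sold)
-------+----------
Atwood | 45648    
Austen | 75711    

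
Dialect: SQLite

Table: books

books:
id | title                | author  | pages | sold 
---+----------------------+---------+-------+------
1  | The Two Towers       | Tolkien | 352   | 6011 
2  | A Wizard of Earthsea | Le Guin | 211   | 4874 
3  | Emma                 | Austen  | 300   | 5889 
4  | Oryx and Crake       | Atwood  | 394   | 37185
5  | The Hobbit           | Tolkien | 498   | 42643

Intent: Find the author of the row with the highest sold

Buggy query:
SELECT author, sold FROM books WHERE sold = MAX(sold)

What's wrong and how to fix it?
Bug: WHERE is evaluated per row; an aggregate over the whole table isn't defined there

Fix: Wrap MAX in a scalar subquery so WHERE compares against a single value

Corrected query:
SELECT author, sold FROM books WHERE sold = (SELECT MAX(sold) FROM books)

Result:
author  | sold 
--------+------
Tolkien | 42643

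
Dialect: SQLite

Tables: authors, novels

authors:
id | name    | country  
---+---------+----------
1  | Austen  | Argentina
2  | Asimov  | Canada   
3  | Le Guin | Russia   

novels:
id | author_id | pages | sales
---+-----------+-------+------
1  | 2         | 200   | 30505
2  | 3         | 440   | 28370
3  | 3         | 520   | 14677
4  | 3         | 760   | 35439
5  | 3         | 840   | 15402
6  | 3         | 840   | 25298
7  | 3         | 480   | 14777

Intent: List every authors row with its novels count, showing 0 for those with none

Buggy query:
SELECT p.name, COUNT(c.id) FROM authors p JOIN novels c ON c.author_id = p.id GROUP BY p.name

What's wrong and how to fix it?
Bug: INNER JOIN drops authors rows that have no matching novels rows

Fix: Switch to LEFT JOIN to retain unmatched parent rows

Corrected query:
SELECT p.name, COUNT(c.id) FROM authors p LEFT JOIN novels c ON c.author_id = p.id GROUP BY p.name

Result:
name    | COUNT(c.id)
--------+------------
Asimov  | 1          
Austen  | 0          
Le Guin | 6          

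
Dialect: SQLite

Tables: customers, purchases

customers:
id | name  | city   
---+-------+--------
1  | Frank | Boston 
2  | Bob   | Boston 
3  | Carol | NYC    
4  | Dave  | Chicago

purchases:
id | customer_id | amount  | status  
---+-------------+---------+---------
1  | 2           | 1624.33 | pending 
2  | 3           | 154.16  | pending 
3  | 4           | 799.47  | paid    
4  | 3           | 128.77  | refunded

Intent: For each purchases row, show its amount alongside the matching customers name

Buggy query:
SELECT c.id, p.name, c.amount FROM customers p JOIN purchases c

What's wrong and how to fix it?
Bug: JOIN with no ON clause produces a cartesian product; every purchases row pairs with every customers row

Fix: Specify the join condition linking the foreign key to the parent id

Corrected query:
SELECT c.id, p.name, c.amount FROM customers p JOIN purchases c ON c.customer_id = p.id

Result:
id | name  | amount 
---+-------+--------
1  | Bob   | 1624.33
2  | Carol | 154.16 
3  | Dave  | 799.47 
4  | Carol | 128.77 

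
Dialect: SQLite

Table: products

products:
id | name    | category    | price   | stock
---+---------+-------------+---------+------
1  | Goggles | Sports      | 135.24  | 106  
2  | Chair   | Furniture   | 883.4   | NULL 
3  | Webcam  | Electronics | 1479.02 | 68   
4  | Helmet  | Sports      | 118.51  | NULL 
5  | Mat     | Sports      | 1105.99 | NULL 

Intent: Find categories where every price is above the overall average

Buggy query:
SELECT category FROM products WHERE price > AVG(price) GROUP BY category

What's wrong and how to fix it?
Bug: AVG() is an aggregate; it can't sit directly in WHERE

Fix: Compute the overall average in a scalar subquery and compare each group's MIN against it in HAVING

Corrected query:
SELECT category FROM products GROUP BY category HAVING MIN(price) > (SELECT AVG(price) FROM products)

Result:
category   
-----------
Electronics
Furniture  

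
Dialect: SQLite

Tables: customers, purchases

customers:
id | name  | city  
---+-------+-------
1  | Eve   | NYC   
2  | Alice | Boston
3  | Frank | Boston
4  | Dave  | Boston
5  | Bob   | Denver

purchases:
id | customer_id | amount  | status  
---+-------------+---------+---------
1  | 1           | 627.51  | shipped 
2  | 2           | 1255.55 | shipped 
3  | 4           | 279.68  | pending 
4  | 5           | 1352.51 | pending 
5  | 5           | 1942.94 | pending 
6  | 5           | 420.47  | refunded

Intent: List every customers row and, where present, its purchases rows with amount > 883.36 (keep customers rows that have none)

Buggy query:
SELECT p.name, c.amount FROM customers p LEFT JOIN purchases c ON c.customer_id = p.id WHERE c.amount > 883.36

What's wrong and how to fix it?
Bug: Filtering c.amount in WHERE discards the NULL rows produced by LEFT JOIN, turning it into an inner join

Fix: Move the right-table condition into the ON clause so unmatched parents are kept

Corrected query:
SELECT p.name, c.amount FROM customers p LEFT JOIN purchases c ON c.customer_id = p.id AND c.amount > 883.36

Result:
name  | amount 
------+--------
Eve   | NULL   
Alice | 1255.55
Frank | NULL   
Dave  | NULL   
Bob   | 1352.51
Bob   | 1942.94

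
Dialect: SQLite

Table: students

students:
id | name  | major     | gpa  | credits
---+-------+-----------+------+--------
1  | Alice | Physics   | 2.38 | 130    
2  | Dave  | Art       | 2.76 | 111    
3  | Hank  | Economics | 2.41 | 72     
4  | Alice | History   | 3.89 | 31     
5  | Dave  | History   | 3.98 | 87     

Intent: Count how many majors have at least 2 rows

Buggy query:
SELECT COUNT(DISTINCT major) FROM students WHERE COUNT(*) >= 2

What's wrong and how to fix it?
Bug: WHERE filters individual rows, not groups, so a group-level COUNT is invalid there

Fix: Group first with HAVING COUNT(*) >= 2, then COUNT the resulting groups

Corrected query:
SELECT COUNT(*) FROM (SELECT major FROM students GROUP BY major HAVING COUNT(*) >= 2)

Result:
COUNT(*)
--------
1       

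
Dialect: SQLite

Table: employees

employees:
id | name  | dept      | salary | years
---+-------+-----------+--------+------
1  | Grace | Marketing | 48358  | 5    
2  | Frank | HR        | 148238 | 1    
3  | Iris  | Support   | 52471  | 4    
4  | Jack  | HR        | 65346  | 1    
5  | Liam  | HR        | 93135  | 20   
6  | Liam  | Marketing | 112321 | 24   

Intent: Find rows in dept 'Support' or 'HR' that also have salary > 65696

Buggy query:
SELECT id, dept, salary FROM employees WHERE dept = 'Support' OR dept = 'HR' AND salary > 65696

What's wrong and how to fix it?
Bug: Without parentheses, AND is evaluated before OR, so the salary filter only applies to the 'HR' branch

Fix: Add parentheses around the OR so the AND applies to both alternatives

Corrected query:
SELECT id, dept, salary FROM employees WHERE (dept = 'Support' OR dept = 'HR') AND salary > 65696

Result:
id | dept | salary
---+------+-------
2  | HR   | 148238
5  | HR   | 93135 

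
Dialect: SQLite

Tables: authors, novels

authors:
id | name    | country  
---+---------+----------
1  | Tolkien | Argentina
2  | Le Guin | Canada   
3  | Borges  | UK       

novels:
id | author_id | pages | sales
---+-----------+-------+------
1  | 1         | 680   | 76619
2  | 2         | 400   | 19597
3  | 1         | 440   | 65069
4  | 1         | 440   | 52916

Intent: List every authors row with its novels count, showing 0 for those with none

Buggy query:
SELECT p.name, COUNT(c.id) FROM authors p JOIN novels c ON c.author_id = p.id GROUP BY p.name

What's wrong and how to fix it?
Bug: An inner join excludes parents with zero children

Fix: Switch to LEFT JOIN to retain unmatched parent rows

Corrected query:
SELECT p.name, COUNT(c.id) FROM authors p LEFT JOIN novels c ON c.author_id = p.id GROUP BY p.name

Result:
name    | COUNT(c.id)
--------+------------
Borges  | 0          
Le Guin | 1          
Tolkien | 3          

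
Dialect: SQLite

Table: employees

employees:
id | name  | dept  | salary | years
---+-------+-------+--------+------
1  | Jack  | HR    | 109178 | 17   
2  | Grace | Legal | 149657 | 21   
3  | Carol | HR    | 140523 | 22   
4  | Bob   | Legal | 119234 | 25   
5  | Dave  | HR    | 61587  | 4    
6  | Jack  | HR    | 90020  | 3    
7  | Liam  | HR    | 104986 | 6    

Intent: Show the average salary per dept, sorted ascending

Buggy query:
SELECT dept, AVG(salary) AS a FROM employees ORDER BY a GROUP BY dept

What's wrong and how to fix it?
Bug: GROUP BY must precede ORDER BY

Fix: Reorder: SELECT … FROM … GROUP BY … ORDER BY …

Corrected query:
SELECT dept, AVG(salary) AS a FROM employees GROUP BY dept ORDER BY a

Result:
dept  | a       
------+---------
HR    | 101258.8
Legal | 134445.5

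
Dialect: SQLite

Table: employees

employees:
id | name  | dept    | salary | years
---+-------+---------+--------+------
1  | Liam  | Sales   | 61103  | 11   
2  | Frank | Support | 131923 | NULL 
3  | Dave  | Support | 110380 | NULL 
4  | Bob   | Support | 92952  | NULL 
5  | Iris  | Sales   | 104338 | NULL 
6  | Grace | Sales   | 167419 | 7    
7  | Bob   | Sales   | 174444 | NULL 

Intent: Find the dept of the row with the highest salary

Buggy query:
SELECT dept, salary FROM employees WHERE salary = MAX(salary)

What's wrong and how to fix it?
Bug: WHERE is evaluated per row; an aggregate over the whole table isn't defined there

Fix: Wrap MAX in a scalar subquery so WHERE compares against a single value

Corrected query:
SELECT dept, salary FROM employees WHERE salary = (SELECT MAX(salary) FROM employees)

Result:
dept  | salary
------+-------
Sales | 174444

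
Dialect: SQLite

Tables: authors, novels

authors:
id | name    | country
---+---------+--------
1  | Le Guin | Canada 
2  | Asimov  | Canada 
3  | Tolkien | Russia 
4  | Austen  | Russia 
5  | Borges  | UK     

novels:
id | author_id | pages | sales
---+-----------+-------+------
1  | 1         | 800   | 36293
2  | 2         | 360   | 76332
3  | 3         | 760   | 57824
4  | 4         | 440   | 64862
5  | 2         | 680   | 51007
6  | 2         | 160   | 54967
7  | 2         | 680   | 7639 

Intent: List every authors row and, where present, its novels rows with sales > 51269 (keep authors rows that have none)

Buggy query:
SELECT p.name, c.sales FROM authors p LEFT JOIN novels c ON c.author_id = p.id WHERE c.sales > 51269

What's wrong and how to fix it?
Bug: A WHERE condition on the right-hand table after LEFT JOIN drops unmatched parents

Fix: Move the right-table condition into the ON clause so unmatched parents are kept

Corrected query:
SELECT p.name, c.sales FROM authors p LEFT JOIN novels c ON c.author_id = p.id AND c.sales > 51269

Result:
name    | sales
--------+------
Le Guin | NULL 
Asimov  | 54967
Asimov  | 76332
Tolkien | 57824
Austen  | 64862
Borges  | NULL 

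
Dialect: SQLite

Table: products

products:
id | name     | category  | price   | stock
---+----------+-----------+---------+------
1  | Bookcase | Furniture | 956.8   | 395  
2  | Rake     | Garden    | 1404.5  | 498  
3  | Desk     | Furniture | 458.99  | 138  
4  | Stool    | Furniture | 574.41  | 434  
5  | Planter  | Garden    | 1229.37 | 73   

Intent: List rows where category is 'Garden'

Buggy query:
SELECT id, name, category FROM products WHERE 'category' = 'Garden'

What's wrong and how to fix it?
Bug: Single quotes denote string literals in SQL; the column name is being compared as a constant string

Fix: Reference the column as category without single quotes

Corrected query:
SELECT id, name, category FROM products WHERE category = 'Garden'

Result:
id | name    | category
---+---------+---------
2  | Rake    | Garden  
5  | Planter | Garden  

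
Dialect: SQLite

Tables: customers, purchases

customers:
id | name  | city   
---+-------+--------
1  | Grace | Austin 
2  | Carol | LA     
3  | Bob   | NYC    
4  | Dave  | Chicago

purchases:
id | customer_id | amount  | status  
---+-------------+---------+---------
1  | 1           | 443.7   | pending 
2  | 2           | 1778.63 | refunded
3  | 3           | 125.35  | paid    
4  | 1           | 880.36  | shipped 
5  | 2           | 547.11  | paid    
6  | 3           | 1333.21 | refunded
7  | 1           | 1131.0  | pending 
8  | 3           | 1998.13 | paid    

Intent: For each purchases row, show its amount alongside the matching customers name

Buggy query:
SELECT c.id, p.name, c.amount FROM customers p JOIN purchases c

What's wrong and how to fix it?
Bug: Missing join condition: each purchases row is matched to all customers rows instead of just its own

Fix: Specify the join condition linking the foreign key to the parent id

Corrected query:
SELECT c.id, p.name, c.amount FROM customers p JOIN purchases c ON c.customer_id = p.id

Result:
id | name  | amount 
---+-------+--------
1  | Grace | 443.7  
2  | Carol | 1778.63
3  | Bob   | 125.35 
4  | Grace | 880.36 
5  | Carol | 547.11 
6  | Bob   | 1333.21
7  | Grace | 1131   
8  | Bob   | 1998.13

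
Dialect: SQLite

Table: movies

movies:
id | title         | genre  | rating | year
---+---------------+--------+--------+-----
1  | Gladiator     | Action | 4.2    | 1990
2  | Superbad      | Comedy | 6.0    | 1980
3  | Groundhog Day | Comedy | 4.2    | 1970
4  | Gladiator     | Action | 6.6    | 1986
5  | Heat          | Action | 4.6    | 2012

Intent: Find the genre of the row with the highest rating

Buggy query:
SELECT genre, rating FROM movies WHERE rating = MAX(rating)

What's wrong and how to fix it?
Bug: MAX(rating) is an aggregate and cannot be used directly in WHERE

Fix: Wrap MAX in a scalar subquery so WHERE compares against a single value

Corrected query:
SELECT genre, rating FROM movies WHERE rating = (SELECT MAX(rating) FROM movies)

Result:
genre  | rating
-------+-------
Action | 6.6   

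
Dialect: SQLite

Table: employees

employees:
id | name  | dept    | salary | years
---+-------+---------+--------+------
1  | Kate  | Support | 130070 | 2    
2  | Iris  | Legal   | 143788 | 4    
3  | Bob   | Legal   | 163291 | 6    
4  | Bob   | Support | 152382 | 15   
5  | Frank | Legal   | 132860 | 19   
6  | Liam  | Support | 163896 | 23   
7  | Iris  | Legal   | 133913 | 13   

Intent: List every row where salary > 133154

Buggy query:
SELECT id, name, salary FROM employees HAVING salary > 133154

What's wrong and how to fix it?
Bug: This is a non-aggregate query (no GROUP BY, no aggregates), so in SQLite the HAVING clause is invalid here; a row-level condition belongs in WHERE

Fix: Use WHERE for row-level filtering

Corrected query:
SELECT id, name, salary FROM employees WHERE salary > 133154

Result:
id | name | salary
---+------+-------
2  | Iris | 143788
3  | Bob  | 163291
4  | Bob  | 152382
6  | Liam | 163896
7  | Iris | 133913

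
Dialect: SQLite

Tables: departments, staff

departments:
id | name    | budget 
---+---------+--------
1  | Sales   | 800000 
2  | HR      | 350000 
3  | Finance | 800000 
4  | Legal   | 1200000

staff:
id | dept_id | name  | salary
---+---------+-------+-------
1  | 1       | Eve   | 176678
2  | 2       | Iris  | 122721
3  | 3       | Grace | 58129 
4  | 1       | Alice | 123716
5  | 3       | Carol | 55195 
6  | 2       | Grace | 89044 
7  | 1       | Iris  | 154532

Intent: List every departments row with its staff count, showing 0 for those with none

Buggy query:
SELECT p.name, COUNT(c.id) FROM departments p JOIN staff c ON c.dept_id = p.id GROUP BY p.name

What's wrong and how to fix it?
Bug: INNER JOIN drops departments rows that have no matching staff rows

Fix: Use LEFT JOIN so parents without children still appear (COUNT(c.id) gives 0)

Corrected query:
SELECT p.name, COUNT(c.id) FROM departments p LEFT JOIN staff c ON c.dept_id = p.id GROUP BY p.name

Result:
name    | COUNT(c.id)
--------+------------
Finance | 2          
HR      | 2          
Legal   | 0          
Sales   | 3          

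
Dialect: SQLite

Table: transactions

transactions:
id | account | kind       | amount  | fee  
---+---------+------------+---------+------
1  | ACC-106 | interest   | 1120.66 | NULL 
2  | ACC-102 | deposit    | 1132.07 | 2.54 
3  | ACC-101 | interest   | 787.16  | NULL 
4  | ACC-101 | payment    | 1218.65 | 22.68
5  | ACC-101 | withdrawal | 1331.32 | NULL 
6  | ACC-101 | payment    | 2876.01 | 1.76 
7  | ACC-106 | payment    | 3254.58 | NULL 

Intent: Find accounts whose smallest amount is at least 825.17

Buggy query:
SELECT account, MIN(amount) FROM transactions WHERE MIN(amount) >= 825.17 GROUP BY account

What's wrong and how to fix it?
Bug: MIN() in WHERE is a misuse of aggregate

Fix: Replace WHERE with HAVING after the GROUP BY

Corrected query:
SELECT account, MIN(amount) FROM transactions GROUP BY account HAVING MIN(amount) >= 825.17

Result:
account | MIN(amount)
--------+------------
ACC-102 | 1132.07    
ACC-106 | 1120.66    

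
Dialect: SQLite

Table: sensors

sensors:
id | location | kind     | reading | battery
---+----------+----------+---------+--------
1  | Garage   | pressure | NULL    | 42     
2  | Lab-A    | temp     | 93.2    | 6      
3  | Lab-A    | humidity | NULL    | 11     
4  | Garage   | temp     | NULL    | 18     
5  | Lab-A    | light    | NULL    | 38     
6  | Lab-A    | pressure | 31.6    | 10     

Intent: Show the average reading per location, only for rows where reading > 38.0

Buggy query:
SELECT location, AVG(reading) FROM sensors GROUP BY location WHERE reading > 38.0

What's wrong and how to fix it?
Bug: Row-level WHERE must come before GROUP BY in the clause order

Fix: Place WHERE between FROM and GROUP BY

Corrected query:
SELECT location, AVG(reading) FROM sensors WHERE reading > 38.0 GROUP BY location

Result:
location | AVG(reading)
---------+-------------
Lab-A    | 93.2        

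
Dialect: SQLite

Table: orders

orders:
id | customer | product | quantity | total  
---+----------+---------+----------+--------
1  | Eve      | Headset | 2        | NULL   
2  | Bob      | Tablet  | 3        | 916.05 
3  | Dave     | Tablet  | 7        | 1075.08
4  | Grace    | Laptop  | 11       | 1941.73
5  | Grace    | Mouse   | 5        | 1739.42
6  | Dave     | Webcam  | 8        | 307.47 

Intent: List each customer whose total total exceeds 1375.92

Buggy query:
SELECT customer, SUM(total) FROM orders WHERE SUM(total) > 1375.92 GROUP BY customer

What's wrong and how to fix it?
Bug: WHERE runs before GROUP BY, so aggregates aren't available there

Fix: Use HAVING (which filters groups after aggregation) instead of WHERE

Corrected query:
SELECT customer, SUM(total) FROM orders GROUP BY customer HAVING SUM(total) > 1375.92

Result:
customer | SUM(total)
---------+-----------
Dave     | 1382.55   
Grace    | 3681.15   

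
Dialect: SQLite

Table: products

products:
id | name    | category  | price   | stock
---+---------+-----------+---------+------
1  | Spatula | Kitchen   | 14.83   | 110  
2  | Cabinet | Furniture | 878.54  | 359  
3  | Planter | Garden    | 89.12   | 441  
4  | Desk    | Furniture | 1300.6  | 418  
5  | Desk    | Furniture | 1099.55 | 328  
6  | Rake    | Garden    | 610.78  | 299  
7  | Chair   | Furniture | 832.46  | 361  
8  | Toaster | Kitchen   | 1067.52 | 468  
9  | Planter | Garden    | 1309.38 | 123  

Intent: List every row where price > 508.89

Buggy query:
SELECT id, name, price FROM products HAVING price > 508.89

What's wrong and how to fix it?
Bug: This is a non-aggregate query (no GROUP BY, no aggregates), so in SQLite the HAVING clause is invalid here; a row-level condition belongs in WHERE

Fix: Use WHERE for row-level filtering

Corrected query:
SELECT id, name, price FROM products WHERE price > 508.89

Result:
id | name    | price  
---+---------+--------
2  | Cabinet | 878.54 
4  | Desk    | 1300.6 
5  | Desk    | 1099.55
6  | Rake    | 610.78 
7  | Chair   | 832.46 
8  | Toaster | 1067.52
9  | Planter | 1309.38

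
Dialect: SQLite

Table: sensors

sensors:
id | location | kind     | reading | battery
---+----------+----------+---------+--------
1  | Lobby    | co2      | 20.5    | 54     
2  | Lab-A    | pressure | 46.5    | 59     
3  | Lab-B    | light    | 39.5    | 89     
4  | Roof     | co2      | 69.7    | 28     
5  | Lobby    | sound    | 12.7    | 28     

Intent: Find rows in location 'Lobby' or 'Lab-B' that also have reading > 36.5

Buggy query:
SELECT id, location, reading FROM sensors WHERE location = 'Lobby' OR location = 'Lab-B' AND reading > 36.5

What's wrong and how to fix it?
Bug: Without parentheses, AND is evaluated before OR, so the reading filter only applies to the 'Lab-B' branch

Fix: Add parentheses around the OR so the AND applies to both alternatives

Corrected query:
SELECT id, location, reading FROM sensors WHERE (location = 'Lobby' OR location = 'Lab-B') AND reading > 36.5

Result:
id | location | reading
---+----------+--------
3  | Lab-B    | 39.5   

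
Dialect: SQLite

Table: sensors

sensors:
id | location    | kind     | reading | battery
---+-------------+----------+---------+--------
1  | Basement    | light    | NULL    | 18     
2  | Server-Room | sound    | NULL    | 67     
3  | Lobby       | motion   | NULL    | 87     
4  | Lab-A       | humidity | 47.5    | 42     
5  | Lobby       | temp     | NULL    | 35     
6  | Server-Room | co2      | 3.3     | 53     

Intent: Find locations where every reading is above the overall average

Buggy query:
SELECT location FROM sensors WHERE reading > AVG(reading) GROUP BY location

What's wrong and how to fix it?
Bug: AVG() is an aggregate; it can't sit directly in WHERE

Fix: Compute the overall average in a scalar subquery and compare each group's MIN against it in HAVING

Corrected query:
SELECT location FROM sensors GROUP BY location HAVING MIN(reading) > (SELECT AVG(reading) FROM sensors)

Result:
location
--------
Lab-A   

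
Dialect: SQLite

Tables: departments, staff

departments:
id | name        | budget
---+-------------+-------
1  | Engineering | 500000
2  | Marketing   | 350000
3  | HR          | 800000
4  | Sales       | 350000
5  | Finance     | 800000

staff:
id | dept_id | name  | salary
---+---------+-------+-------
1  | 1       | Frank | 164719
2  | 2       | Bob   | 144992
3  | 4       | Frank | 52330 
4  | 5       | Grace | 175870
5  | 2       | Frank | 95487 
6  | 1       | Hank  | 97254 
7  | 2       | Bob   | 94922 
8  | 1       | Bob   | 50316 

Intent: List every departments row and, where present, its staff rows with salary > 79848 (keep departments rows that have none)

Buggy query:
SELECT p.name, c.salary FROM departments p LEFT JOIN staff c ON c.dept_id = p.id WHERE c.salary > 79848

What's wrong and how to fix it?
Bug: Filtering c.salary in WHERE discards the NULL rows produced by LEFT JOIN, turning it into an inner join

Fix: Put 'c.salary > 79848' in the JOIN's ON clause instead of WHERE

Corrected query:
SELECT p.name, c.salary FROM departments p LEFT JOIN staff c ON c.dept_id = p.id AND c.salary > 79848

Result:
name        | salary
------------+-------
Engineering | 97254 
Engineering | 164719
Marketing   | 94922 
Marketing   | 95487 
Marketing   | 144992
HR          | NULL  
Sales       | NULL  
Finance     | 175870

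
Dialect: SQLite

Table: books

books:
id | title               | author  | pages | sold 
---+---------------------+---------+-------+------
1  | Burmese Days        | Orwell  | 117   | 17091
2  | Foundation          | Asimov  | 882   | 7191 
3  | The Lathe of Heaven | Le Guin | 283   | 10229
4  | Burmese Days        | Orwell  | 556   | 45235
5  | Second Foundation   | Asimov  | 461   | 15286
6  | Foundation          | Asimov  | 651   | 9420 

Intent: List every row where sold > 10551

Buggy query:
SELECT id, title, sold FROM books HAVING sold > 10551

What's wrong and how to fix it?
Bug: This is a non-aggregate query (no GROUP BY, no aggregates), so in SQLite the HAVING clause is invalid here; a row-level condition belongs in WHERE

Fix: Use WHERE for row-level filtering

Corrected query:
SELECT id, title, sold FROM books WHERE sold > 10551

Result:
id | title             | sold 
---+-------------------+------
1  | Burmese Days      | 17091
4  | Burmese Days      | 45235
5  | Second Foundation | 15286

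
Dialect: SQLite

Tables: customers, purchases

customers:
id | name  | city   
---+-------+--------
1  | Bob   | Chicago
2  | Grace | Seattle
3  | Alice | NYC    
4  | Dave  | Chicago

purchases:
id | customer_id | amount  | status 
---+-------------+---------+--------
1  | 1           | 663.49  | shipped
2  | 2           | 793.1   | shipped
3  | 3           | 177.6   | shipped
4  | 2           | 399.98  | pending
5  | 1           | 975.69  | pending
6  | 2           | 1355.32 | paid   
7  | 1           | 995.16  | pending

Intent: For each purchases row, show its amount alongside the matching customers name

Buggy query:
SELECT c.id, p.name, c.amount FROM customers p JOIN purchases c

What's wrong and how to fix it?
Bug: JOIN with no ON clause produces a cartesian product; every purchases row pairs with every customers row

Fix: Specify the join condition linking the foreign key to the parent id

Corrected query:
SELECT c.id, p.name, c.amount FROM customers p JOIN purchases c ON c.customer_id = p.id

Result:
id | name  | amount 
---+-------+--------
1  | Bob   | 663.49 
2  | Grace | 793.1  
3  | Alice | 177.6  
4  | Grace | 399.98 
5  | Bob   | 975.69 
6  | Grace | 1355.32
7  | Bob   | 995.16 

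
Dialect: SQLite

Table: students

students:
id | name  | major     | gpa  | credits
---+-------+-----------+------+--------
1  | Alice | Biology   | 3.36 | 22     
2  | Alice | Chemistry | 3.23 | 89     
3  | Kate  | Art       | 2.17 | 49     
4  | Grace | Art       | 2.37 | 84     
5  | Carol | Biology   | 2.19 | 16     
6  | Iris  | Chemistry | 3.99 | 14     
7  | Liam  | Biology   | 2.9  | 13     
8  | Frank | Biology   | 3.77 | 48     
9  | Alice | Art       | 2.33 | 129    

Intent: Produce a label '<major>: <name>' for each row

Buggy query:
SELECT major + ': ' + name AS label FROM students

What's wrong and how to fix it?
Bug: '+' is numeric addition; on text columns SQLite converts them to 0 instead of concatenating

Fix: Replace + with || to concatenate text

Corrected query:
SELECT major || ': ' || name AS label FROM students

Result:
label           
----------------
Biology: Alice  
Chemistry: Alice
Art: Kate       
Art: Grace      
Biology: Carol  
Chemistry: Iris 
Biology: Liam   
Biology: Frank  
Art: Alice      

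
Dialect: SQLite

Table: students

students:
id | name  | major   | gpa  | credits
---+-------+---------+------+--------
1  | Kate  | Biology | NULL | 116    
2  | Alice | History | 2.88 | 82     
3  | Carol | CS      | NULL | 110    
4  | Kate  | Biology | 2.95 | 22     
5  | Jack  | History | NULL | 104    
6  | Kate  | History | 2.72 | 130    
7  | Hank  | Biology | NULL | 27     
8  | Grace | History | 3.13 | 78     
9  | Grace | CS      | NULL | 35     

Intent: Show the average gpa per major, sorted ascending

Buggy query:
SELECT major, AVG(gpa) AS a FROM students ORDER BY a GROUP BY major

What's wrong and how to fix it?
Bug: ORDER BY appears before GROUP BY; SQL clause order requires GROUP BY first

Fix: Move ORDER BY to the end, after GROUP BY

Corrected query:
SELECT major, AVG(gpa) AS a FROM students GROUP BY major ORDER BY a

Result:
major   | a   
--------+-----
CS      | NULL
History | 2.91
Biology | 2.95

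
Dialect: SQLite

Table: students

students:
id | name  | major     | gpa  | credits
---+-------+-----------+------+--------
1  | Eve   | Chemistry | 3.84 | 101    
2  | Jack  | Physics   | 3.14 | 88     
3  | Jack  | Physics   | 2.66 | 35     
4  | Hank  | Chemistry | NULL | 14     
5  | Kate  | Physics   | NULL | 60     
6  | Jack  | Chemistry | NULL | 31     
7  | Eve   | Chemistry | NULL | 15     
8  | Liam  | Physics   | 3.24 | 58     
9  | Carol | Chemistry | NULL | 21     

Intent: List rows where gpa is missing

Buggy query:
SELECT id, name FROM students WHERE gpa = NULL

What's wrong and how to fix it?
Bug: '= NULL' is always unknown in SQL three-valued logic, so no rows match

Fix: Replace '= NULL' with 'IS NULL'

Corrected query:
SELECT id, name FROM students WHERE gpa IS NULL

Result:
id | name 
---+------
4  | Hank 
5  | Kate 
6  | Jack 
7  | Eve  
9  | Carol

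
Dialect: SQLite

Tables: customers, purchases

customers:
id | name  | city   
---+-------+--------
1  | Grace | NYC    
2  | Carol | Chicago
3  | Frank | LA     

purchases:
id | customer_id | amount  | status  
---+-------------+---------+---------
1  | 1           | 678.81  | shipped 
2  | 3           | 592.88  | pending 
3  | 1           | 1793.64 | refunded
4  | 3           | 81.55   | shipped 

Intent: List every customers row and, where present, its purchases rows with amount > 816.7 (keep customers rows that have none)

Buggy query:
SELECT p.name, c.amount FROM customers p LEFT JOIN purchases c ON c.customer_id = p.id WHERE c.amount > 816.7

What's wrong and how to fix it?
Bug: A WHERE condition on the right-hand table after LEFT JOIN drops unmatched parents

Fix: Move the right-table condition into the ON clause so unmatched parents are kept

Corrected query:
SELECT p.name, c.amount FROM customers p LEFT JOIN purchases c ON c.customer_id = p.id AND c.amount > 816.7

Result:
name  | amount 
------+--------
Grace | 1793.64
Carol | NULL   
Frank | NULL   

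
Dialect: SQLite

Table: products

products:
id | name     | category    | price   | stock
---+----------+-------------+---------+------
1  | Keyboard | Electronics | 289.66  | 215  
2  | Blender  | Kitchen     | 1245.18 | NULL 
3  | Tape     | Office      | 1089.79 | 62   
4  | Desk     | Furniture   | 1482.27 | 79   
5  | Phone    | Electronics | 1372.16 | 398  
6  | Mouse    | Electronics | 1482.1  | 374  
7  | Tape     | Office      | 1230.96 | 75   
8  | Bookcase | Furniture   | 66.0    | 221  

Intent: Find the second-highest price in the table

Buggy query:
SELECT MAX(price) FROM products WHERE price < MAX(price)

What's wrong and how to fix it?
Bug: MAX(price) on the right of the comparison is an aggregate-in-WHERE error

Fix: Compute the overall MAX in a subquery, then take MAX of rows below it

Corrected query:
SELECT MAX(price) FROM products WHERE price < (SELECT MAX(price) FROM products)

Result:
MAX(price)
----------
1482.1    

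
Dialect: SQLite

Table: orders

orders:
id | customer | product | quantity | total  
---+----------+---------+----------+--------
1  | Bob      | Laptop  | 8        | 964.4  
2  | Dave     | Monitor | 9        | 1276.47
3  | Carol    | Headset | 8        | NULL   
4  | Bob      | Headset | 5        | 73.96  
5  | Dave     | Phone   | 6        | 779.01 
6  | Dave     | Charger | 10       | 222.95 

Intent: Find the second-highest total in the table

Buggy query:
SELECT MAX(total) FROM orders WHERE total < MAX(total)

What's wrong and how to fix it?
Bug: The inner MAX is an aggregate inside WHERE, which is not allowed

Fix: Compute the overall MAX in a subquery, then take MAX of rows below it

Corrected query:
SELECT MAX(total) FROM orders WHERE total < (SELECT MAX(total) FROM orders)

Result:
MAX(total)
----------
964.4     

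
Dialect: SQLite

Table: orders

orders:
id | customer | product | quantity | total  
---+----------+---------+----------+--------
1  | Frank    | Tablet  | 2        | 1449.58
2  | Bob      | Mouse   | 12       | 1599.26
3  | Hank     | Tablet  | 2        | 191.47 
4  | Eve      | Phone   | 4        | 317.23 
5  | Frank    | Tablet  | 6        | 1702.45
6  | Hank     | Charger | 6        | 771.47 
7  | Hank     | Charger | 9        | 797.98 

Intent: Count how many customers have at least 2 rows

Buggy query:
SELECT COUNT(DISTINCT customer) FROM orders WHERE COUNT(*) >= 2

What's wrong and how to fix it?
Bug: WHERE filters individual rows, not groups, so a group-level COUNT is invalid there

Fix: Use a subquery that GROUPs and filters with HAVING, then count its rows

Corrected query:
SELECT COUNT(*) FROM (SELECT customer FROM orders GROUP BY customer HAVING COUNT(*) >= 2)

Result:
COUNT(*)
--------
2       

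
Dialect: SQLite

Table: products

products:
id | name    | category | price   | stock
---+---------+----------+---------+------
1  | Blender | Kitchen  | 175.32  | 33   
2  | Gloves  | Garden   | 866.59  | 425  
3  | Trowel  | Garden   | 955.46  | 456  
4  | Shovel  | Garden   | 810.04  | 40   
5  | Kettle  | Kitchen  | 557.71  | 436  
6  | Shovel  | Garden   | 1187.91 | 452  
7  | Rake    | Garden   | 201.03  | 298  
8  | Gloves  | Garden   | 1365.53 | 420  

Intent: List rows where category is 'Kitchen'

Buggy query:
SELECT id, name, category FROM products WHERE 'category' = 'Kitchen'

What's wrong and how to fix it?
Bug: Single quotes denote string literals in SQL; the column name is being compared as a constant string

Fix: Reference the column as category without single quotes

Corrected query:
SELECT id, name, category FROM products WHERE category = 'Kitchen'

Result:
id | name    | category
---+---------+---------
1  | Blender | Kitchen 
5  | Kettle  | Kitchen 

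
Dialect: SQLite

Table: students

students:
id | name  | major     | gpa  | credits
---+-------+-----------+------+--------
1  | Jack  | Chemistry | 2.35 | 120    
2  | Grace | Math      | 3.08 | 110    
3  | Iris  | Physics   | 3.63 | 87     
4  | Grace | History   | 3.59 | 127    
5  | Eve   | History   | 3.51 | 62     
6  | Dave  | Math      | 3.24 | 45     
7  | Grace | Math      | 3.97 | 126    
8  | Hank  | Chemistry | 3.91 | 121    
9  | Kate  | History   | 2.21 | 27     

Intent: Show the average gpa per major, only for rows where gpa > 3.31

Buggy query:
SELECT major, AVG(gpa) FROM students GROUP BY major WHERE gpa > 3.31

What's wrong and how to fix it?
Bug: WHERE cannot follow GROUP BY

Fix: Place WHERE between FROM and GROUP BY

Corrected query:
SELECT major, AVG(gpa) FROM students WHERE gpa > 3.31 GROUP BY major

Result:
major     | AVG(gpa)
----------+---------
Chemistry | 3.91    
History   | 3.55    
Math      | 3.97    
Physics   | 3.63    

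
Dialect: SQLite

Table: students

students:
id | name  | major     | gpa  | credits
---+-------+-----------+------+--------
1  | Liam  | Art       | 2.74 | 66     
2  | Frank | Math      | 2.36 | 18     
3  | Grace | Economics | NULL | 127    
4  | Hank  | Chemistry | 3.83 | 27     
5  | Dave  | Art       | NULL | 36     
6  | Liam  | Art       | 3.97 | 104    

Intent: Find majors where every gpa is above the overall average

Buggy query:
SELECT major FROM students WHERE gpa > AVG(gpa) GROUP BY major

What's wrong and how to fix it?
Bug: AVG() is an aggregate; it can't sit directly in WHERE

Fix: Use a subquery for AVG and a HAVING MIN(...) filter so the condition holds for every row in the group

Corrected query:
SELECT major FROM students GROUP BY major HAVING MIN(gpa) > (SELECT AVG(gpa) FROM students)

Result:
major    
---------
Chemistry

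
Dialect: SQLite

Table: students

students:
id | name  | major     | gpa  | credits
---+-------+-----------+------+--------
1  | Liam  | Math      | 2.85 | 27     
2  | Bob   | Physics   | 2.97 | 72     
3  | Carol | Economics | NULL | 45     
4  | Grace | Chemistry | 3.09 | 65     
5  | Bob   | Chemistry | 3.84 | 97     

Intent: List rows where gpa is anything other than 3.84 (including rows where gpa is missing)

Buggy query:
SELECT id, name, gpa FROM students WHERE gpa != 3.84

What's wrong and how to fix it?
Bug: Inequality against NULL is unknown, not true; rows with NULL are dropped

Fix: Add an explicit OR gpa IS NULL to include the missing-value rows

Corrected query:
SELECT id, name, gpa FROM students WHERE gpa != 3.84 OR gpa IS NULL

Result:
id | name  | gpa 
---+-------+-----
1  | Liam  | 2.85
2  | Bob   | 2.97
3  | Carol | NULL
4  | Grace | 3.09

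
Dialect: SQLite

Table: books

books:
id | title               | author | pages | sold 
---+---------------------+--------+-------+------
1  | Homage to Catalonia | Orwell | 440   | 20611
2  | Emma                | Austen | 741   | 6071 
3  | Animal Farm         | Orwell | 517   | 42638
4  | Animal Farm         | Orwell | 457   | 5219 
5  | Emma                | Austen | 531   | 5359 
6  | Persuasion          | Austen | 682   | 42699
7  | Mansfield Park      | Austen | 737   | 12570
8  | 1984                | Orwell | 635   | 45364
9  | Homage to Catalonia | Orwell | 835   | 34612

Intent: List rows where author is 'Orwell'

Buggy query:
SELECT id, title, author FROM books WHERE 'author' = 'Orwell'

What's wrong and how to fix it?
Bug: Single quotes denote string literals in SQL; the column name is being compared as a constant string

Fix: Reference the column as author without single quotes

Corrected query:
SELECT id, title, author FROM books WHERE author = 'Orwell'

Result:
id | title               | author
---+---------------------+-------
1  | Homage to Catalonia | Orwell
3  | Animal Farm         | Orwell
4  | Animal Farm         | Orwell
8  | 1984                | Orwell
9  | Homage to Catalonia | Orwell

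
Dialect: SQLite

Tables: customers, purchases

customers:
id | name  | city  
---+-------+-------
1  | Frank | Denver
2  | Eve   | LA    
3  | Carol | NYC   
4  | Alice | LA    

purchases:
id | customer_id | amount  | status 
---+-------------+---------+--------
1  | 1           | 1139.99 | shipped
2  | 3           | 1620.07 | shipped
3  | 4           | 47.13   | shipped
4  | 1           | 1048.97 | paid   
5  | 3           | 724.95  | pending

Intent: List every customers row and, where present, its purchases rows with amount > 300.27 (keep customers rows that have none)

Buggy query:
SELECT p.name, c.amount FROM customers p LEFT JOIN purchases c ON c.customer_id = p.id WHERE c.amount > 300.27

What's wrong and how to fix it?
Bug: A WHERE condition on the right-hand table after LEFT JOIN drops unmatched parents

Fix: Put 'c.amount > 300.27' in the JOIN's ON clause instead of WHERE

Corrected query:
SELECT p.name, c.amount FROM customers p LEFT JOIN purchases c ON c.customer_id = p.id AND c.amount > 300.27

Result:
name  | amount 
------+--------
Frank | 1048.97
Frank | 1139.99
Eve   | NULL   
Carol | 724.95 
Carol | 1620.07
Alice | NULL   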